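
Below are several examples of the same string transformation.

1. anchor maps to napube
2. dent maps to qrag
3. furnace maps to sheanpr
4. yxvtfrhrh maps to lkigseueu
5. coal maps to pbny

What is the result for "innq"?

Rule — shift every letter 13 places forward in the alphabet (wrapping around) — i.e. ROT13.
For "innq" the result is "vaad".

vaad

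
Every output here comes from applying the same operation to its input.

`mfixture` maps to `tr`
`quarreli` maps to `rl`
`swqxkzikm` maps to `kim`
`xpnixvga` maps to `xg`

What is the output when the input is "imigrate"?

What's happening: delete the first 3 characters, then keep every other character starting from the second (positions 2nd, 4th, 6th, ...).
Applying both steps to "imigrate": "grate", then "rt".

rt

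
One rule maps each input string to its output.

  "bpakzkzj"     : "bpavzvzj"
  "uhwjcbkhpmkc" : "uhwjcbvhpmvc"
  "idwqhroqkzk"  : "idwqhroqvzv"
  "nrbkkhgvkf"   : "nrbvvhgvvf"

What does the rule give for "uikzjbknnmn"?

Looking at the pairs, the operation is to replace every "k" with "v".
For "uikzjbknnmn" the result is "uivzjbvnnmn".

uivzjbvnnmn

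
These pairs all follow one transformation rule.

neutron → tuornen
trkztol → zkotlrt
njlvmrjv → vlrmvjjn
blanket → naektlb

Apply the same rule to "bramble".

In each case the input is transformed by: swap each adjacent pair of characters (1↔2, 3↔4, ...), then move the first 2 characters to the end (rotate left by 2).
Working it through for "bramble": intermediate "rbmalbe", final "malberb".

malberb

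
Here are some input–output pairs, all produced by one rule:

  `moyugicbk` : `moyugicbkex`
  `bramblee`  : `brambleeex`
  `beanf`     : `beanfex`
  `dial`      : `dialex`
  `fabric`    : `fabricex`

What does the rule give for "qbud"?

In each case the input is transformed by: append "ex".
For "qbud" the result is "qbudex".

qbudex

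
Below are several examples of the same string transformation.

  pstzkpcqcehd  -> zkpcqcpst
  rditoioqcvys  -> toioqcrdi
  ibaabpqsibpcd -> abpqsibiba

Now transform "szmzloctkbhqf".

zloctkbszm

Each output is the input with this applied: delete the last 3 characters, then move the first 3 characters to the end (rotate left by 3).
For "szmzloctkbhqf", step one produces "szmzloctkb"; step two turns that into "zloctkbszm".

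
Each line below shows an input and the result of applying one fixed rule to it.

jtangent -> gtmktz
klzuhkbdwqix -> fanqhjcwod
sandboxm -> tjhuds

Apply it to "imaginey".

The transformation: shift every letter 6 places forward in the alphabet (wrapping around), then delete the first 2 characters.
For "imaginey", step one produces "osgmotke"; step two turns that into "gmotke".

gmotke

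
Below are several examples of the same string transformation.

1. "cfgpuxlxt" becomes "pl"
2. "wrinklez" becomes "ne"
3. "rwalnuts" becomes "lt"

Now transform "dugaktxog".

ax

Looking at the pairs, the operation is to delete the first character, then keep one character in every 3, starting at position 3 (positions 3rd, 6th, 9th, ...).
"dugaktxog" → "ax".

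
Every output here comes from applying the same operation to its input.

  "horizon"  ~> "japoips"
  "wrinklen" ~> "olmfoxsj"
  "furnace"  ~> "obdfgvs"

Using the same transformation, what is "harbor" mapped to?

cpsibs

The rule is to shift every letter 1 place forward in the alphabet (wrapping around), then move the first 3 characters to the end (rotate left by 3).
Applying both steps to "harbor": "ibscps", then "cpsibs".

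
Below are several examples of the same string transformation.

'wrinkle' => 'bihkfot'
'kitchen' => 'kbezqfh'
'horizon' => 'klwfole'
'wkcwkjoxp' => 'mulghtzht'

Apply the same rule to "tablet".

qbiyxq

In each case the input is transformed by: shift every letter 3 places backward in the alphabet (wrapping around), then reverse the string.
"tablet" → "qxyibq" → "qbiyxq".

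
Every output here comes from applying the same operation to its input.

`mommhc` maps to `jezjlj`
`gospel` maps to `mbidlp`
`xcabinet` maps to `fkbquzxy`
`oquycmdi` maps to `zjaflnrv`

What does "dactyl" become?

qviaxz

In each case the input is transformed by: shift every letter 3 places backward in the alphabet (wrapping around), then swap the front and back halves of the string.
On "dactyl": the first step gives "axzqvi", and the second then gives "qviaxz".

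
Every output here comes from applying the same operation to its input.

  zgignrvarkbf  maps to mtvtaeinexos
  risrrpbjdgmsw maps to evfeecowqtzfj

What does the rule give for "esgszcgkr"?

rftfmptxe

The pattern: shift every letter 13 places forward in the alphabet (wrapping around) — i.e. ROT13.
Doing the same to "esgszcgkr": "rftfmptxe".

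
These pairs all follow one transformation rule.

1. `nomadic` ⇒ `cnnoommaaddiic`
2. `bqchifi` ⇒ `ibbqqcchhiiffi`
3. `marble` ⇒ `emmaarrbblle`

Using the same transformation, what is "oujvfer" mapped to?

In each case the input is transformed by: double every character, then move the last character to the front.
Working it through for "oujvfer": intermediate "oouujjvvffeerr", final "roouujjvvffeer".
(Check on "bqchifi": → "bbqqcchhiiffii" → "ibbqqcchhiiffi" ✓)

roouujjvvffeer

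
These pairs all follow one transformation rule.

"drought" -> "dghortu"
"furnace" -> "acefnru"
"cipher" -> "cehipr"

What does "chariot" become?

In each case the input is transformed by: sort the characters into alphabetical order.
Applying that to "chariot" gives "achiort".

achiort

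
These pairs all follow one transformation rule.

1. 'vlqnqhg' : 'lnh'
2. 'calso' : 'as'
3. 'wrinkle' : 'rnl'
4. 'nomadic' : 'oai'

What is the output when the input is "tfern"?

Rule — keep every other character starting from the second (positions 2nd, 4th, 6th, ...).
For "tfern" the result is "fr".

fr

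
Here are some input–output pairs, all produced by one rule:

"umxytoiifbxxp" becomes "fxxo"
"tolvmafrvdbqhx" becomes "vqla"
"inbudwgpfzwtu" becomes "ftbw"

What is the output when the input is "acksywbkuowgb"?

ugkw

The transformation: keep one character in every 3, starting at position 3 (positions 3rd, 6th, 9th, ...), then move the first 2 characters to the end (rotate left by 2).
Starting from "acksywbkuowgb": after the first operation, "kwug"; after the second, "ugkw".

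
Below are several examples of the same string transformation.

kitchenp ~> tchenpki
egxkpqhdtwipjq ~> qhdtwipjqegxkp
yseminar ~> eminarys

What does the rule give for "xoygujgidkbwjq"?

jgidkbwjqxoygu

The transformation: move the last 2 characters to the front (rotate right by 2), then swap the front and back halves of the string.
Working it through for "xoygujgidkbwjq": intermediate "jqxoygujgidkbw", final "jgidkbwjqxoygu".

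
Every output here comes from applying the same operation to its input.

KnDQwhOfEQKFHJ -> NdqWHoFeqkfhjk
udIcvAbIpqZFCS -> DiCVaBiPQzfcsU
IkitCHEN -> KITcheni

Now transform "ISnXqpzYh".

sNxQPZyHi

What's happening: flip the case of every letter, then move the first character to the end.
Starting from "ISnXqpzYh": after the first operation, "isNxQPZyH"; after the second, "sNxQPZyHi".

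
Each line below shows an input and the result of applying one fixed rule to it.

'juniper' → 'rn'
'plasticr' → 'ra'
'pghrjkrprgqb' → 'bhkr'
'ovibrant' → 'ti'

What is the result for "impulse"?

ep

The pattern: move the last 3 characters to the front (rotate right by 3), then keep one character in every 3, starting at position 3 (positions 3rd, 6th, 9th, ...).
"impulse" → "ep".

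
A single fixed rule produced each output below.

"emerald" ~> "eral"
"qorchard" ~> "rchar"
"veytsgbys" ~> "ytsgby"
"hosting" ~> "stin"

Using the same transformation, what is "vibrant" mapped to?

bran

Each output is the input with this applied: move the first 2 characters to the end (rotate left by 2), then delete the last 3 characters.
For "vibrant", step one produces "brantvi"; step two turns that into "bran".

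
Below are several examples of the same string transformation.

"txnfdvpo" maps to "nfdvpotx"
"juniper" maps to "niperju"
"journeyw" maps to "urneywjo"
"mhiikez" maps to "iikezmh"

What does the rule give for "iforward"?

orwardif

Each output is the input with this applied: move the first 2 characters to the end (rotate left by 2).
On "iforward" that produces "orwardif".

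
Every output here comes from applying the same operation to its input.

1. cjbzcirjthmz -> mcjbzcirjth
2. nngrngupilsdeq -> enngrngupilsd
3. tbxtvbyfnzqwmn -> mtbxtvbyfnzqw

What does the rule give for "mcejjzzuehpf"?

pmcejjzzueh

Looking at the pairs, the operation is to delete the last character, then move the last character to the front.
For "mcejjzzuehpf", step one produces "mcejjzzuehp"; step two turns that into "pmcejjzzueh".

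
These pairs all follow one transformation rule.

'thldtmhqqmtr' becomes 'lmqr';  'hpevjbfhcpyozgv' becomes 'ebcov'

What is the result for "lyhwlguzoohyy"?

The pattern: keep one character in every 3, starting at position 3 (positions 3rd, 6th, 9th, ...).
So "lyhwlguzoohyy" becomes "hgoy".

hgoy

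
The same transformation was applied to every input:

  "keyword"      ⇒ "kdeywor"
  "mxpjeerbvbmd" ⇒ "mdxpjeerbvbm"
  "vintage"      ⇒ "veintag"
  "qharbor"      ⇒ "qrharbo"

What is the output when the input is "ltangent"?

lttangen

The transformation: swap the first and last characters, then move the last character to the front.
"ltangent" → "lttangen".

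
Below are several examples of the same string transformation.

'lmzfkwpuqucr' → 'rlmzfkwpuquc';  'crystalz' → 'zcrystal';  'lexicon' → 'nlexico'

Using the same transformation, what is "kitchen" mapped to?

The rule is to move the last character to the front.
"kitchen" → "nkitche".

nkitche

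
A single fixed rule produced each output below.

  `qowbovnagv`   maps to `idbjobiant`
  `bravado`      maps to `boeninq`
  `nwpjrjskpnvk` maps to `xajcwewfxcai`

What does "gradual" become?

ytenqhn

Looking at the pairs, the operation is to move the last character to the front, then shift every letter 13 places forward in the alphabet (wrapping around) — i.e. ROT13.
"gradual" → "lgradua" → "ytenqhn".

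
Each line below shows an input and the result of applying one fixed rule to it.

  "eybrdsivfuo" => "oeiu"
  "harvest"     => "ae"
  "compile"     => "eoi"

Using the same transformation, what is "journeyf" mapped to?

Looking at the pairs, the operation is to move the last character to the front, then keep only the vowels.
Starting from "journeyf": after the first operation, "fjourney"; after the second, "oue".

oue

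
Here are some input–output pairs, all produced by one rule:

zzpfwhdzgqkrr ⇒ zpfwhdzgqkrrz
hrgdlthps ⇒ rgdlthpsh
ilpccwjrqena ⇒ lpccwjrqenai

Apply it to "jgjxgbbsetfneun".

The rule is to move the first character to the end.
So "jgjxgbbsetfneun" becomes "gjxgbbsetfneunj".

gjxgbbsetfneunj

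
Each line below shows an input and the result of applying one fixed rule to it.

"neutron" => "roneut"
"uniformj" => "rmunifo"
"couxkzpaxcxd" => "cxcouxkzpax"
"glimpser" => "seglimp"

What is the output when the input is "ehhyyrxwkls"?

The rule is to delete the last character, then move the last 2 characters to the front (rotate right by 2).
Working it through for "ehhyyrxwkls": intermediate "ehhyyrxwkl", final "klehhyyrxw".

klehhyyrxw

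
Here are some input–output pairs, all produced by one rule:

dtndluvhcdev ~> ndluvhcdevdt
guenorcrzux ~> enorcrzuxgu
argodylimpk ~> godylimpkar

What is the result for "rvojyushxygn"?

ojyushxygnrv

The rule is to move the first 2 characters to the end (rotate left by 2).
On "rvojyushxygn" that produces "ojyushxygnrv".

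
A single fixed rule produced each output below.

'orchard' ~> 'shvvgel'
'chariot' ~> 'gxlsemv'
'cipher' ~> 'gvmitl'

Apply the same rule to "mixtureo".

qsmibvxy

Each output is the input with this applied: take characters alternately from the front and the back (1st, last, 2nd, 2nd-last, ...), then shift every letter 4 places forward in the alphabet (wrapping around).
On "mixtureo": the first step gives "moiexrtu", and the second then gives "qsmibvxy".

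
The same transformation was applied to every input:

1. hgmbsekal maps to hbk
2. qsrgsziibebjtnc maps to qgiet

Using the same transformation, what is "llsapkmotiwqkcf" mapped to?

lamik

The rule is to keep one character in every 3, starting at position 1 (positions 1st, 4th, 7th, ...).
Applying that to "llsapkmotiwqkcf" gives "lamik".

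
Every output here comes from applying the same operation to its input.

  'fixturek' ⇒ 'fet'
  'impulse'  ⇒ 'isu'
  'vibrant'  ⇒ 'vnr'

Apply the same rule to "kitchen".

The pattern: take characters alternately from the front and the back (1st, last, 2nd, 2nd-last, ...), then keep one character in every 3, starting at position 1 (positions 1st, 4th, 7th, ...).
"kitchen" → "kniethc" → "kec".

kec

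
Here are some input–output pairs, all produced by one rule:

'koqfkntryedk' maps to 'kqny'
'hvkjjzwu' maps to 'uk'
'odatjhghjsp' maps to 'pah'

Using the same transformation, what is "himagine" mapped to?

In each case the input is transformed by: move the last 3 characters to the front (rotate right by 3), then keep one character in every 3, starting at position 3 (positions 3rd, 6th, 9th, ...).
For "himagine" the result is "em".

em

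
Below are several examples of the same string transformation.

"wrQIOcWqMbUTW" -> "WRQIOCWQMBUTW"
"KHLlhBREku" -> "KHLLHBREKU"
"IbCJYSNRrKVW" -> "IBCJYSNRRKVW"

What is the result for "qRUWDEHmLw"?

QRUWDEHMLW

What's happening: convert every letter to uppercase.
On "qRUWDEHmLw" that produces "QRUWDEHMLW".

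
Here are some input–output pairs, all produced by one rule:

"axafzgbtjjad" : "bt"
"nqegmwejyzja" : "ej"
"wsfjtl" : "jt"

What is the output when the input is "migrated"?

What's happening: swap the front and back halves of the string, then keep only the first 2 characters.
For "migrated", step one produces "atedmigr"; step two turns that into "at".
(Check on "axafzgbtjjad": → "btjjadaxafzg" → "bt" ✓)

at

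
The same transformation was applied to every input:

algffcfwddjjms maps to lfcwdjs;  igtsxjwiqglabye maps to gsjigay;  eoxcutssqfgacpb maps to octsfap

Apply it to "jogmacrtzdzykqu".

Looking at the pairs, the operation is to keep every other character starting from the second (positions 2nd, 4th, 6th, ...).
"jogmacrtzdzykqu" → "omctdyq".

omctdyq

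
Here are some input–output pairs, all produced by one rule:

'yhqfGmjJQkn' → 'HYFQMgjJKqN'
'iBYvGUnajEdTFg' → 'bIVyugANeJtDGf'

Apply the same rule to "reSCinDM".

Looking at the pairs, the operation is to flip the case of every letter, then swap each adjacent pair of characters (1↔2, 3↔4, ...).
For "reSCinDM", step one produces "REscINdm"; step two turns that into "ERcsNImd".

ERcsNImd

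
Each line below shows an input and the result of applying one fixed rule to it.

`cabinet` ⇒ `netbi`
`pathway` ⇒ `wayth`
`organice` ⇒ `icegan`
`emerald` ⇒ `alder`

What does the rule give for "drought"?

Looking at the pairs, the operation is to delete the first 2 characters, then move the last 3 characters to the front (rotate right by 3).
For "drought", step one produces "ought"; step two turns that into "ghtou".

ghtou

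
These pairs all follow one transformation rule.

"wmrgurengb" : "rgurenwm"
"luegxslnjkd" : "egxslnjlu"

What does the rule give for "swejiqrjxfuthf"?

What's happening: delete the last 2 characters, then move the first 2 characters to the end (rotate left by 2).
Working it through for "swejiqrjxfuthf": intermediate "swejiqrjxfut", final "ejiqrjxfutsw".

ejiqrjxfutsw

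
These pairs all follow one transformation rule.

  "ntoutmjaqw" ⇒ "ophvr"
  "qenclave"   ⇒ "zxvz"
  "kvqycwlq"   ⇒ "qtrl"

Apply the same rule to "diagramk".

What's happening: keep every other character starting from the second (positions 2nd, 4th, 6th, ...), then shift every letter 5 places backward in the alphabet (wrapping around).
"diagramk" → "dbvf".

dbvf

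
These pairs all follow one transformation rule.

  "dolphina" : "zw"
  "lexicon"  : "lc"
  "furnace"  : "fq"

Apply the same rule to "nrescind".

sw

The pattern: shift every letter 12 places backward in the alphabet (wrapping around), then keep one character in every 3, starting at position 3 (positions 3rd, 6th, 9th, ...).
Applying both steps to "nrescind": "bfsgqwbr", then "sw".
(Check on "dolphina": → "rczdvwbo" → "zw" ✓)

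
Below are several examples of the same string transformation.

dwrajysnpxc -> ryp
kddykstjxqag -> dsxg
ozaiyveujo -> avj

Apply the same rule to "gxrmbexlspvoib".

reso

The rule is to keep one character in every 3, starting at position 3 (positions 3rd, 6th, 9th, ...).
Doing the same to "gxrmbexlspvoib": "reso".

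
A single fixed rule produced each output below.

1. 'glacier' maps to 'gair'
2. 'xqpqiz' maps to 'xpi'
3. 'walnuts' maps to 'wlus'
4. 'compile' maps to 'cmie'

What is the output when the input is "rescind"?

rsid

The rule is to keep every other character starting from the first (positions 1st, 3rd, 5th, ...).
Applying that to "rescind" gives "rsid".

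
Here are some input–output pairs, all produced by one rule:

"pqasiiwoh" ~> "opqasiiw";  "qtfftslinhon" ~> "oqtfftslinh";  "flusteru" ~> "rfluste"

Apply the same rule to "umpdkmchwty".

In each case the input is transformed by: delete the last character, then move the last character to the front.
On "umpdkmchwty" that produces "tumpdkmchw".

tumpdkmchw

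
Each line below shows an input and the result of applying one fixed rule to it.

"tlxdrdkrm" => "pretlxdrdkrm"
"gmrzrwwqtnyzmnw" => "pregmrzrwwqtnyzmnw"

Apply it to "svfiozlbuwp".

presvfiozlbuwp

The transformation: prepend "pre".
"svfiozlbuwp" → "presvfiozlbuwp".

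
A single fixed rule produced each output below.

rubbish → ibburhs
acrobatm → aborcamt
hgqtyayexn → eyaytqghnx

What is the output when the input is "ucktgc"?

The pattern: move the last 2 characters to the front (rotate right by 2), then reverse the string.
Applying both steps to "ucktgc": "gcuckt", then "tkcucg".
(Check on "acrobatm": → "tmacroba" → "aborcamt" ✓)

tkcucg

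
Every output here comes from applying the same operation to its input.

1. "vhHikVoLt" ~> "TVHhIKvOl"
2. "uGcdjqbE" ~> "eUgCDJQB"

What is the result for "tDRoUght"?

TTdrOuGH

The transformation: flip the case of every letter, then move the last character to the front.
For "tDRoUght", step one produces "TdrOuGHT"; step two turns that into "TTdrOuGH".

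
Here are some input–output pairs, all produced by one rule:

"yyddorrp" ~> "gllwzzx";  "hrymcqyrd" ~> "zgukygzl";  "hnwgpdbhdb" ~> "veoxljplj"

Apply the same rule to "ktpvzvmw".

What's happening: shift every letter 8 places forward in the alphabet (wrapping around), then delete the first character.
For "ktpvzvmw", step one produces "sbxdhdue"; step two turns that into "bxdhdue".
(Check on "hrymcqyrd": → "pzgukygzl" → "zgukygzl" ✓)

bxdhdue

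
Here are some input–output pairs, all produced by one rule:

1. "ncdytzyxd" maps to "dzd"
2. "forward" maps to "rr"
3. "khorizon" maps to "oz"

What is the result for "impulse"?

ps

In each case the input is transformed by: keep one character in every 3, starting at position 3 (positions 3rd, 6th, 9th, ...).
Doing the same to "impulse": "ps".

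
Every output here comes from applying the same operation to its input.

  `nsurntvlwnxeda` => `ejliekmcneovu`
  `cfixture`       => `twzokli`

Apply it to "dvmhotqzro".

umdyfkhqi

What's happening: shift every letter 9 places backward in the alphabet (wrapping around), then delete the last character.
Applying both steps to "dvmhotqzro": "umdyfkhqif", then "umdyfkhqi".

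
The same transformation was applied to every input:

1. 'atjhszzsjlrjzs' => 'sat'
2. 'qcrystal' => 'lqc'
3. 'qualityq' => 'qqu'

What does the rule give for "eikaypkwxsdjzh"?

hei

The transformation: move the first 2 characters to the end (rotate left by 2), then keep only the last 3 characters.
So "eikaypkwxsdjzh" becomes "hei".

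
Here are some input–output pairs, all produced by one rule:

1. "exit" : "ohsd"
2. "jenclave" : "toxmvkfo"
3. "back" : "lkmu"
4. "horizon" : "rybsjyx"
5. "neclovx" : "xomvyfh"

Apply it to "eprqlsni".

The pattern: shift every letter 10 places forward in the alphabet (wrapping around).
For "eprqlsni" the result is "ozbavcxs".

ozbavcxs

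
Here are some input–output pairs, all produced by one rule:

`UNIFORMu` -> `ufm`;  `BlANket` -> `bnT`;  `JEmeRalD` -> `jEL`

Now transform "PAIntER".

pNr

Looking at the pairs, the operation is to flip the case of every letter, then keep one character in every 3, starting at position 1 (positions 1st, 4th, 7th, ...).
For "PAIntER", step one produces "paiNTer"; step two turns that into "pNr".
(Check on "JEmeRalD": → "jeMErALd" → "jEL" ✓)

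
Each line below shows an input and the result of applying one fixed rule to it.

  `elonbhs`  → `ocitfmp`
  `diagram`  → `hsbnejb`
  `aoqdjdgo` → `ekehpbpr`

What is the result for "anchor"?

ipsbod

The rule is to move the first 3 characters to the end (rotate left by 3), then shift every letter 1 place forward in the alphabet (wrapping around).
On "anchor": the first step gives "horanc", and the second then gives "ipsbod".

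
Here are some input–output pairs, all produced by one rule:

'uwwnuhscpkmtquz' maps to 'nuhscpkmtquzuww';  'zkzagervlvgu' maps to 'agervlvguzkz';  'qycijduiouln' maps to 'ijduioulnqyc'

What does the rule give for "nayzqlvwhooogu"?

zqlvwhooogunay

The pattern: move the first 3 characters to the end (rotate left by 3).
"nayzqlvwhooogu" → "zqlvwhooogunay".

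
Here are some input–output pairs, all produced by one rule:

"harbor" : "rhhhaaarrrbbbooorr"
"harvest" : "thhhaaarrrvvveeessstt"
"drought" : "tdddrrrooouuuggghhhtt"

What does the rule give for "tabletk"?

ktttaaabbbllleeetttkk

The rule is to repeat every character 3 times, then move the last character to the front.
Working it through for "tabletk": intermediate "tttaaabbbllleeetttkkk", final "ktttaaabbbllleeetttkk".
(Check on "harvest": → "hhhaaarrrvvveeesssttt" → "thhhaaarrrvvveeessstt" ✓)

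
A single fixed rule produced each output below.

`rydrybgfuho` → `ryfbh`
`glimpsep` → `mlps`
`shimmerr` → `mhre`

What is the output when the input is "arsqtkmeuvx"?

The pattern: keep every other character starting from the second (positions 2nd, 4th, 6th, ...), then swap each adjacent pair of characters (1↔2, 3↔4, ...).
For "arsqtkmeuvx", step one produces "rqkev"; step two turns that into "qrekv".

qrekv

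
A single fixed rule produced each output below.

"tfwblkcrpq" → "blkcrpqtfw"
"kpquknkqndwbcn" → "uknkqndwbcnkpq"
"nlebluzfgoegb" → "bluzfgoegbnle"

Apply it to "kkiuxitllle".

Each output is the input with this applied: move the first 3 characters to the end (rotate left by 3).
Doing the same to "kkiuxitllle": "uxitlllekki".

uxitlllekki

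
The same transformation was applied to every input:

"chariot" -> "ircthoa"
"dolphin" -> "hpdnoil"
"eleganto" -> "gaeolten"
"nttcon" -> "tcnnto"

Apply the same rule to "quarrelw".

The pattern: take characters alternately from the front and the back (1st, last, 2nd, 2nd-last, ...), then move the last 2 characters to the front (rotate right by 2).
On "quarrelw": the first step gives "qwulaerr", and the second then gives "rrqwulae".

rrqwulae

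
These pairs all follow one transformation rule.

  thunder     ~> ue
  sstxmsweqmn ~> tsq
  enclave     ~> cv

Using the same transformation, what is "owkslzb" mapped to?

The pattern: keep one character in every 3, starting at position 3 (positions 3rd, 6th, 9th, ...).
"owkslzb" → "kz".

kz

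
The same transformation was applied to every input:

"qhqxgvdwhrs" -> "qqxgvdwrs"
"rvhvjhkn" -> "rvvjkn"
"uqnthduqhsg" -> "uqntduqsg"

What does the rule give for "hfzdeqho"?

Each output is the input with this applied: remove every "h".
Doing the same to "hfzdeqho": "fzdeqo".

fzdeqo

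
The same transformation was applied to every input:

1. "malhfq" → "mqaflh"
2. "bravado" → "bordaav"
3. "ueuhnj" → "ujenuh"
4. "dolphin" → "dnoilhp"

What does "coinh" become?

choni

The rule is to take characters alternately from the front and the back (1st, last, 2nd, 2nd-last, ...).
Doing the same to "coinh": "choni".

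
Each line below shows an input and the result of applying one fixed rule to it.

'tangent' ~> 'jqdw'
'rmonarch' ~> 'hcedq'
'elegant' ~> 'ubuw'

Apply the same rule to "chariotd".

Each output is the input with this applied: delete the last 3 characters, then shift every letter 10 places backward in the alphabet (wrapping around).
Applying both steps to "chariotd": "chari", then "sxqhy".

sxqhy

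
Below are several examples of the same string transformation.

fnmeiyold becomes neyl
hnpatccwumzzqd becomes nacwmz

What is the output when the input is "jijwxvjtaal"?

The transformation: delete the last character, then keep every other character starting from the second (positions 2nd, 4th, 6th, ...).
For "jijwxvjtaal", step one produces "jijwxvjtaa"; step two turns that into "iwvta".

iwvta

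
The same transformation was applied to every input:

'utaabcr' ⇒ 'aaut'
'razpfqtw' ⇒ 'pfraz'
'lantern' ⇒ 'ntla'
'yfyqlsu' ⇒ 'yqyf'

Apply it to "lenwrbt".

Each output is the input with this applied: delete the last 3 characters, then move the last 2 characters to the front (rotate right by 2).
Applying both steps to "lenwrbt": "lenw", then "nwle".
(Check on "razpfqtw": → "razpf" → "pfraz" ✓)

nwle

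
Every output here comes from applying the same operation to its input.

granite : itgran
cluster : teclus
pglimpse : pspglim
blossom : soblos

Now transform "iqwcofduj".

In each case the input is transformed by: delete the last character, then move the last 2 characters to the front (rotate right by 2).
Working it through for "iqwcofduj": intermediate "iqwcofdu", final "duiqwcof".

duiqwcof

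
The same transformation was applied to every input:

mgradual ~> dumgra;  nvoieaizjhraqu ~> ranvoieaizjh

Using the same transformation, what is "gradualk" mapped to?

In each case the input is transformed by: delete the last 2 characters, then move the last 2 characters to the front (rotate right by 2).
Starting from "gradualk": after the first operation, "gradua"; after the second, "uagrad".

uagrad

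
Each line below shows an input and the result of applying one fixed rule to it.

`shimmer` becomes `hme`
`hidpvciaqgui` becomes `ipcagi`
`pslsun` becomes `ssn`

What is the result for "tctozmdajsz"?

comas

Each output is the input with this applied: keep every other character starting from the second (positions 2nd, 4th, 6th, ...).
For "tctozmdajsz" the result is "comas".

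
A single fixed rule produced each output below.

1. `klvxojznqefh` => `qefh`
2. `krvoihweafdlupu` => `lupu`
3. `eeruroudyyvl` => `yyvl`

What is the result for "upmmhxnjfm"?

The rule is to keep only the last 4 characters.
So "upmmhxnjfm" becomes "njfm".

njfm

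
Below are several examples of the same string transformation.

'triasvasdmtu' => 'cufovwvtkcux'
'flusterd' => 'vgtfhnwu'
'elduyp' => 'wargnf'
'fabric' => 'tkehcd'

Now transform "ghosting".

vkpiijqu

Rule — shift every letter 2 places forward in the alphabet (wrapping around), then swap the front and back halves of the string.
Applying both steps to "ghosting": "ijquvkpi", then "vkpiijqu".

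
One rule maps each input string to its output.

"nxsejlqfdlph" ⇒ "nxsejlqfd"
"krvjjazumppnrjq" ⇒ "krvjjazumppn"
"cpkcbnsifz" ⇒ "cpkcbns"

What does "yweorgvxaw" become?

In each case the input is transformed by: delete the last 3 characters.
On "yweorgvxaw" that produces "yweorgv".

yweorgv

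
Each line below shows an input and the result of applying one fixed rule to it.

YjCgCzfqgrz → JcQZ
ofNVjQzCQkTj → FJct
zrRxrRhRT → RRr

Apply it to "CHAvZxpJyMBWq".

hzjb

The rule is to flip the case of every letter, then keep one character in every 3, starting at position 2 (positions 2nd, 5th, 8th, ...).
"CHAvZxpJyMBWq" → "chaVzXPjYmbwQ" → "hzjb".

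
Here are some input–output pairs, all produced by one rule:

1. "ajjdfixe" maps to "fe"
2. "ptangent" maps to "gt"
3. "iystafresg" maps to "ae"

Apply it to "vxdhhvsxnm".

The transformation: keep one character in every 3, starting at position 2 (positions 2nd, 5th, 8th, ...), then delete the first character.
Working it through for "vxdhhvsxnm": intermediate "xhx", final "hx".
(Check on "ptangent": → "tgt" → "gt" ✓)

hx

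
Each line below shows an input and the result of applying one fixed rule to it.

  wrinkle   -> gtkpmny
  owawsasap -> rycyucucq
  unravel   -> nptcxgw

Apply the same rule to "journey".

aqwtpgl

The pattern: shift every letter 2 places forward in the alphabet (wrapping around), then swap the first and last characters.
For "journey", step one produces "lqwtpga"; step two turns that into "aqwtpgl".
(Check on "owawsasap": → "qycyucucr" → "rycyucucq" ✓)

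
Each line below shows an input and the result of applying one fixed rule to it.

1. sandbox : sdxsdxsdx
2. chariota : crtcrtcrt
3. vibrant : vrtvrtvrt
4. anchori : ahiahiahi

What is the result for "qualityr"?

Rule — keep one character in every 3, starting at position 1 (positions 1st, 4th, 7th, ...), then write the whole string 3 times in a row.
For "qualityr", step one produces "qly"; step two turns that into "qlyqlyqly".

qlyqlyqly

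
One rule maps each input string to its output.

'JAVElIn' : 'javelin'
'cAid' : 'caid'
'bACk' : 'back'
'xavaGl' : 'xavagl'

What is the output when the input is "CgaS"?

Rule — convert every letter to lowercase.
On "CgaS" that produces "cgas".

cgas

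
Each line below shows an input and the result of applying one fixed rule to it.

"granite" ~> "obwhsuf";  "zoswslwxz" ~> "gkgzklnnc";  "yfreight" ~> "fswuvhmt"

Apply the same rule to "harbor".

fpcfvo

Rule — move the first 2 characters to the end (rotate left by 2), then shift every letter 12 places backward in the alphabet (wrapping around).
Doing the same to "harbor": "fpcfvo".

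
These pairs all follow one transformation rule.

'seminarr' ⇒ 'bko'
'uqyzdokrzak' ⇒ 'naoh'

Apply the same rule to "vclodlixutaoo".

zaux

The transformation: keep one character in every 3, starting at position 2 (positions 2nd, 5th, 8th, ...), then shift every letter 3 places backward in the alphabet (wrapping around).
Working it through for "vclodlixutaoo": intermediate "cdxa", final "zaux".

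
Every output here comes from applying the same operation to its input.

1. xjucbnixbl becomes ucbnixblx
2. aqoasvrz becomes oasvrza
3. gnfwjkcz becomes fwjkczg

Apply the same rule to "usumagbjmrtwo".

umagbjmrtwou

Each output is the input with this applied: move the first character to the end, then delete the first character.
For "usumagbjmrtwo", step one produces "sumagbjmrtwou"; step two turns that into "umagbjmrtwou".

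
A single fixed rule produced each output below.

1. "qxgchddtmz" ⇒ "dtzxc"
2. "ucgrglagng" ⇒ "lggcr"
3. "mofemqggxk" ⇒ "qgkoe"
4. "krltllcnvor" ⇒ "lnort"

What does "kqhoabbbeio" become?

Each output is the input with this applied: keep every other character starting from the second (positions 2nd, 4th, 6th, ...), then move the last 3 characters to the front (rotate right by 3).
For "kqhoabbbeio", step one produces "qobbi"; step two turns that into "bbiqo".
(Check on "ucgrglagng": → "crlgg" → "lggcr" ✓)

bbiqo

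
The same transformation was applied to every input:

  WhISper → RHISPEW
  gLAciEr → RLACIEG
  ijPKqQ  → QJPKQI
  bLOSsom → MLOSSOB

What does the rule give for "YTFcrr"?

Rule — swap the first and last characters, then convert every letter to uppercase.
Applying both steps to "YTFcrr": "rTFcrY", then "RTFCRY".

RTFCRY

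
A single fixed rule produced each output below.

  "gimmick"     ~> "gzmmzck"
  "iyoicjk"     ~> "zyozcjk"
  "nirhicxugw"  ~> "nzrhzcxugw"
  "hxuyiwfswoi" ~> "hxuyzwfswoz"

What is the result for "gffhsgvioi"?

gffhsgvzoz

Rule — replace every "i" with "z".
Doing the same to "gffhsgvioi": "gffhsgvzoz".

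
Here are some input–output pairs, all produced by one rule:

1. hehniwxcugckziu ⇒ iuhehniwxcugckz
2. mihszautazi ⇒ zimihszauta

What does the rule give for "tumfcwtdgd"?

In each case the input is transformed by: move the last 2 characters to the front (rotate right by 2).
On "tumfcwtdgd" that produces "gdtumfcwtd".

gdtumfcwtd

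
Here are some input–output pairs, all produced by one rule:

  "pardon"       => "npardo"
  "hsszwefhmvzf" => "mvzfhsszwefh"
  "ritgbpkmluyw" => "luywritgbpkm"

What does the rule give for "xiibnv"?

vxiibn

What's happening: move the first 2 characters to the end (rotate left by 2), then swap the front and back halves of the string.
For "xiibnv", step one produces "ibnvxi"; step two turns that into "vxiibn".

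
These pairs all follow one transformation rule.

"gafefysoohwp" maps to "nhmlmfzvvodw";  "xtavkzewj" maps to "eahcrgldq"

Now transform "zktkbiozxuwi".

In each case the input is transformed by: shift every letter 7 places forward in the alphabet (wrapping around).
For "zktkbiozxuwi" the result is "graripvgebdp".

graripvgebdp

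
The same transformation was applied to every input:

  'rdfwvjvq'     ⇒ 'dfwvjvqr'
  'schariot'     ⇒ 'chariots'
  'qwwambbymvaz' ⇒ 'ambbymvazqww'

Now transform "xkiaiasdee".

iaiasdeexk

In each case the input is transformed by: move the last 3 characters to the front (rotate right by 3), then swap the front and back halves of the string.
Working it through for "xkiaiasdee": intermediate "deexkiaias", final "iaiasdeexk".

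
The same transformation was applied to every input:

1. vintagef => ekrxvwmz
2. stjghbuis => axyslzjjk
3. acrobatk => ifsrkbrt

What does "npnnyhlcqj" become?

eepycthaeg

In each case the input is transformed by: shift every letter 9 places backward in the alphabet (wrapping around), then move the first 2 characters to the end (rotate left by 2).
On "npnnyhlcqj": the first step gives "egeepyctha", and the second then gives "eepycthaeg".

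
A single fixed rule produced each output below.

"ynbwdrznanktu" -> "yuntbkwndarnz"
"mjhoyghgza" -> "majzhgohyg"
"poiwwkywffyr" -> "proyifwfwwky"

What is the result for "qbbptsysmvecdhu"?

Each output is the input with this applied: take characters alternately from the front and the back (1st, last, 2nd, 2nd-last, ...).
On "qbbptsysmvecdhu" that produces "qubhbdpctesvyms".

qubhbdpctesvyms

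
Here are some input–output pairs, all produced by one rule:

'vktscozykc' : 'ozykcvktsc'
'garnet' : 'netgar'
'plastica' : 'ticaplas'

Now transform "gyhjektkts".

The pattern: swap the front and back halves of the string.
"gyhjektkts" → "ktktsgyhje".

ktktsgyhje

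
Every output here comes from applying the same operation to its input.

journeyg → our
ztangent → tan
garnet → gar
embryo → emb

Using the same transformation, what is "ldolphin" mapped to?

The pattern: swap the front and back halves of the string, then keep only the last 3 characters.
Starting from "ldolphin": after the first operation, "phinldol"; after the second, "dol".
(Check on "journeyg": → "neygjour" → "our" ✓)

dol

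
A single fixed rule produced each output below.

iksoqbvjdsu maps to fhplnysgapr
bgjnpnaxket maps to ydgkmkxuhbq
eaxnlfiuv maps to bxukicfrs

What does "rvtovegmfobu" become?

In each case the input is transformed by: shift every letter 3 places backward in the alphabet (wrapping around).
On "rvtovegmfobu" that produces "osqlsbdjclyr".

osqlsbdjclyr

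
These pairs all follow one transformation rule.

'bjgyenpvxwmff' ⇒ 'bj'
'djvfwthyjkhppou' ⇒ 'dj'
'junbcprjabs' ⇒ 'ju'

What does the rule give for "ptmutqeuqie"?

The rule is to keep only the first 2 characters.
Doing the same to "ptmutqeuqie": "pt".

pt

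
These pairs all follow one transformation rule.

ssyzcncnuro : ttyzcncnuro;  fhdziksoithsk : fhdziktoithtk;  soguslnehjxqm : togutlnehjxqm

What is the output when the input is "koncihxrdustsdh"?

What's happening: replace every "s" with "t".
On "koncihxrdustsdh" that produces "koncihxrdutttdh".

koncihxrdutttdh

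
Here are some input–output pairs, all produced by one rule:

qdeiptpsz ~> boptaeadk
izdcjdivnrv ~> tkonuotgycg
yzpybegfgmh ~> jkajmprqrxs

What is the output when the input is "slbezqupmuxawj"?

The pattern: shift every letter 11 places forward in the alphabet (wrapping around).
On "slbezqupmuxawj" that produces "dwmpkbfaxfilhu".

dwmpkbfaxfilhu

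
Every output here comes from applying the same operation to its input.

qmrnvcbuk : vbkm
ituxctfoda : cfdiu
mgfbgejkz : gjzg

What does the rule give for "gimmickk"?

ikgm

The rule is to move the first 3 characters to the end (rotate left by 3), then keep every other character starting from the second (positions 2nd, 4th, 6th, ...).
"gimmickk" → "mickkgim" → "ikgm".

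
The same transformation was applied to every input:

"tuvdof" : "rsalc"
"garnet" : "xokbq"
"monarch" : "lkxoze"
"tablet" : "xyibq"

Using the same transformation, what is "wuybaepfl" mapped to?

rvyxbmci

Each output is the input with this applied: delete the first character, then shift every letter 3 places backward in the alphabet (wrapping around).
For "wuybaepfl", step one produces "uybaepfl"; step two turns that into "rvyxbmci".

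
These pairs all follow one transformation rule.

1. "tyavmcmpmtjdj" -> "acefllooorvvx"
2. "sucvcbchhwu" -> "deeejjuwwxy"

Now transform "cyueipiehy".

Looking at the pairs, the operation is to shift every letter 2 places forward in the alphabet (wrapping around), then sort the characters into alphabetical order.
Doing the same to "cyueipiehy": "aaeggjkkrw".

aaeggjkkrw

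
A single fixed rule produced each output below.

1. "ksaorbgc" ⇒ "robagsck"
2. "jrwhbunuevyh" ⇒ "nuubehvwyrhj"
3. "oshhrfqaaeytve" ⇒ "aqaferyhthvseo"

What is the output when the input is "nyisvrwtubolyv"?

Each output is the input with this applied: swap the front and back halves of the string, then take characters alternately from the front and the back (1st, last, 2nd, 2nd-last, ...).
"nyisvrwtubolyv" → "tubolyvnyisvrw" → "twurbvosliyyvn".
(Check on "oshhrfqaaeytve": → "aaeytveoshhrfq" → "aqaferyhthvseo" ✓)

twurbvosliyyvn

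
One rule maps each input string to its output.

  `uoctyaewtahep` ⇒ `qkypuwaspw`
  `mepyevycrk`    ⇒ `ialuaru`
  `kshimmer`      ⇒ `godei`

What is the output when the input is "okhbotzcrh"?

kgdxkpv

Each output is the input with this applied: delete the last 3 characters, then shift every letter 4 places backward in the alphabet (wrapping around).
"okhbotzcrh" → "kgdxkpv".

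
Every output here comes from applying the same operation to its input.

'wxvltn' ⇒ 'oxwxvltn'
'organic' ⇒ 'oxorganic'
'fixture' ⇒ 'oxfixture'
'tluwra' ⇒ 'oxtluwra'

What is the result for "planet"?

The transformation: prepend "ox".
Doing the same to "planet": "oxplanet".

oxplanet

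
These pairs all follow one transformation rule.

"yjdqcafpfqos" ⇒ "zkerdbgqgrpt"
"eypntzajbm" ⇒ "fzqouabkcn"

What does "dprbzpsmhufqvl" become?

Each output is the input with this applied: shift every letter 1 place forward in the alphabet (wrapping around).
For "dprbzpsmhufqvl" the result is "eqscaqtnivgrwm".

eqscaqtnivgrwm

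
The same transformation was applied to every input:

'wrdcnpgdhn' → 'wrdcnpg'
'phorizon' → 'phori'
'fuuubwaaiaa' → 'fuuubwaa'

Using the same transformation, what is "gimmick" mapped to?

gimm

Rule — delete the last 3 characters.
"gimmick" → "gimm".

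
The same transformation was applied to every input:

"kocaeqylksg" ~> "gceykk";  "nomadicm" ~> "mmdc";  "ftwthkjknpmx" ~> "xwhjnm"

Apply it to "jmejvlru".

Rule — swap the first and last characters, then keep every other character starting from the first (positions 1st, 3rd, 5th, ...).
"jmejvlru" → "umejvlrj" → "uevr".

uevr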